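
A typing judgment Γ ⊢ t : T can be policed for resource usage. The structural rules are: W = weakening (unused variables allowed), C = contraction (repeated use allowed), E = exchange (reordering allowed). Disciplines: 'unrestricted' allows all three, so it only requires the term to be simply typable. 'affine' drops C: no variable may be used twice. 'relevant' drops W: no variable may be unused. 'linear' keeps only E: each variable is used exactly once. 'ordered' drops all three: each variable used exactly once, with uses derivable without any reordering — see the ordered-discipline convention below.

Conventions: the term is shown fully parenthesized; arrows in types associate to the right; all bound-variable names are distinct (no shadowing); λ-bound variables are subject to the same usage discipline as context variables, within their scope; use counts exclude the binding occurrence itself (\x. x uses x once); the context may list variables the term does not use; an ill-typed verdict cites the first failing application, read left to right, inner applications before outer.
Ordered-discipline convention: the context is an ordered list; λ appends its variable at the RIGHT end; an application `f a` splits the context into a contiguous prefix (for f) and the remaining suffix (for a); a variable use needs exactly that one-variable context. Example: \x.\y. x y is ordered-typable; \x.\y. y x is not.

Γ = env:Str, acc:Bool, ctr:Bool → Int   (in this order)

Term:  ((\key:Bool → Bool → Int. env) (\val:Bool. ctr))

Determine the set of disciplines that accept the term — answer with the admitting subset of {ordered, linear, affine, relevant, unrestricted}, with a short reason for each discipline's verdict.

admitted in: affine, unrestricted
counts: env ×1; acc ×0; ctr ×1; key [bound] ×0; val [bound] ×0
left-to-right use order: env, ctr
typing: well-typed — term : Str
ordered: ✗, acc, key, val never used (weakening)
linear: ✗, acc, key, val never used (weakening)
affine: ✓, at most one use each (env, acc, ctr, key, val)
relevant: ✗, acc, key, val never used (weakening)
unrestricted: ✓, well-typed at Str; no restrictions here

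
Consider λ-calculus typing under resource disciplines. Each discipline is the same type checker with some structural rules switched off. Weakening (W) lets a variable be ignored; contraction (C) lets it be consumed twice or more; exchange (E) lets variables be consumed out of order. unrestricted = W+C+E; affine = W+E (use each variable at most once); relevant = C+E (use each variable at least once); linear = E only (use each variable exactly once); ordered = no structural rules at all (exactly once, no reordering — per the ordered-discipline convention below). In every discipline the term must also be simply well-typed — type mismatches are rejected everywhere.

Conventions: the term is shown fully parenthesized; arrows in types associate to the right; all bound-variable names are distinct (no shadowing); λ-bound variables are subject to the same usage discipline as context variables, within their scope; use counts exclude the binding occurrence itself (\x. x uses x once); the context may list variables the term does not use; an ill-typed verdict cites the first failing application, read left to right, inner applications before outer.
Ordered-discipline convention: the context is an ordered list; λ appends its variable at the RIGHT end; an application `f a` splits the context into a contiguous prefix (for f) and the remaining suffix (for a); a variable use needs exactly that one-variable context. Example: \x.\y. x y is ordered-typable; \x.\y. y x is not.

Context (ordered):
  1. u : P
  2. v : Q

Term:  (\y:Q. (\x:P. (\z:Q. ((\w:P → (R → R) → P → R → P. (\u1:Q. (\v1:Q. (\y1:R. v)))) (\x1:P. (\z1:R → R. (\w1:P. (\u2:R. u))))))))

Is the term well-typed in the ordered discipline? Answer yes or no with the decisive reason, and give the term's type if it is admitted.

no — y, x, z, w, u1, v1, y1, x1, z1, w1, u2 left unused
counts: u=1; v=1; y [bound]=0; x [bound]=0; z [bound]=0; w [bound]=0; u1 [bound]=0; v1 [bound]=0; y1 [bound]=0; x1 [bound]=0; z1 [bound]=0; w1 [bound]=0; u2 [bound]=0
uses in reading order: v, u
typing: ✓ — Q → P → Q → Q → Q → R → Q
summary: ordered ✗, linear ✗, affine ✓, relevant ✗, unrestricted ✓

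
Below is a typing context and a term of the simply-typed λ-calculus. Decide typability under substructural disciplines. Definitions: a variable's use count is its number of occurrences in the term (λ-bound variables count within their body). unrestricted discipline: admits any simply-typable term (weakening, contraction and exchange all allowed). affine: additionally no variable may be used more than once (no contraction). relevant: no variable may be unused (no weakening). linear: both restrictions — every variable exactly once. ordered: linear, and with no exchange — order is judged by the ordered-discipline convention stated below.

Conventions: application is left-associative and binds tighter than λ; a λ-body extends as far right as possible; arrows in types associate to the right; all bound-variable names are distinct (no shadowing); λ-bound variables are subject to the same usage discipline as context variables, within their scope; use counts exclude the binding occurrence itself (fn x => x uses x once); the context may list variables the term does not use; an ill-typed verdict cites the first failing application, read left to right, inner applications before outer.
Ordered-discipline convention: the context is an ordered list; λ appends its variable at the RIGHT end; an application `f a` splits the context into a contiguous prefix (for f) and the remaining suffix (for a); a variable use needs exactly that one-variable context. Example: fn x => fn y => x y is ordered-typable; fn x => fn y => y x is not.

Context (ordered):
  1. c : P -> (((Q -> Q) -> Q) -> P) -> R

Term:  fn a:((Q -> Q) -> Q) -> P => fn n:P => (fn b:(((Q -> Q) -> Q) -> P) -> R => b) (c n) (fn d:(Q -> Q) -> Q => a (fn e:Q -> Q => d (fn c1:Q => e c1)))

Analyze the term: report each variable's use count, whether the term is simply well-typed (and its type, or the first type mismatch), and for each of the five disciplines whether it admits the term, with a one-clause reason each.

usage: c: 1, a (bound): 1, n (bound): 1, b (bound): 1, d (bound): 1, e (bound): 1, c1 (bound): 1
uses in reading order: b, c, n, a, d, e, c1
typing: ✓ — (((Q -> Q) -> Q) -> P) -> P -> R
ordered: ✗ — no ordered split (uses run b, c, n, a, d, e, c1)
linear: ✓ — c, a, n, b, d, e, c1: one use apiece
affine: ✓ — at most one use each (c, a, n, b, d, e, c1)
relevant: ✓ — none of c, a, n, b, d, e, c1 goes unused
unrestricted: ✓ — type-checks ((((Q -> Q) -> Q) -> P) -> P -> R) and nothing is barred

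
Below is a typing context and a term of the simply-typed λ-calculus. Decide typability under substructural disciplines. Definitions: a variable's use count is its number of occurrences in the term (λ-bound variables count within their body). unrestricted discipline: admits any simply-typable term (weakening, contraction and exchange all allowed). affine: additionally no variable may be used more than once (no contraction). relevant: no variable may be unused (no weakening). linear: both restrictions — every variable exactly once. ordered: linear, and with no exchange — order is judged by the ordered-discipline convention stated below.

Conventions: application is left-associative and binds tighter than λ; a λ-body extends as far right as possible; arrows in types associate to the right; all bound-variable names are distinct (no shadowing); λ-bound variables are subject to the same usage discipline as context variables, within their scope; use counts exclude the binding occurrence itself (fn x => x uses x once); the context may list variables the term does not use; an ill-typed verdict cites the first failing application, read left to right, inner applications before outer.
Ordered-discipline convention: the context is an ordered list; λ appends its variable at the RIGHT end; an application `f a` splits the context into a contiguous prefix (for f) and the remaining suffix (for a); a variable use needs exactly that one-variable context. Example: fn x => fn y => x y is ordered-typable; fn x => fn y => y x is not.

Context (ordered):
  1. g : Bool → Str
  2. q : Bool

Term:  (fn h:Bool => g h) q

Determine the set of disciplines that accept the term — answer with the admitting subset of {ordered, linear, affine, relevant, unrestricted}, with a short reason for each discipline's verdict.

admitted by: ordered, linear, affine, relevant, unrestricted
usage: g=1, q=1, h [bound]=1
uses in reading order: g, h, q
typing: ✓ — Str
ordered: ✓, g, q, h: once each, no exchange needed
linear: ✓, single use per variable (g, q, h)
affine: ✓, g, q, h: no repeats, contraction unneeded
relevant: ✓, g, q, h: all used, weakening unneeded
unrestricted: ✓, typability at Str is all that's needed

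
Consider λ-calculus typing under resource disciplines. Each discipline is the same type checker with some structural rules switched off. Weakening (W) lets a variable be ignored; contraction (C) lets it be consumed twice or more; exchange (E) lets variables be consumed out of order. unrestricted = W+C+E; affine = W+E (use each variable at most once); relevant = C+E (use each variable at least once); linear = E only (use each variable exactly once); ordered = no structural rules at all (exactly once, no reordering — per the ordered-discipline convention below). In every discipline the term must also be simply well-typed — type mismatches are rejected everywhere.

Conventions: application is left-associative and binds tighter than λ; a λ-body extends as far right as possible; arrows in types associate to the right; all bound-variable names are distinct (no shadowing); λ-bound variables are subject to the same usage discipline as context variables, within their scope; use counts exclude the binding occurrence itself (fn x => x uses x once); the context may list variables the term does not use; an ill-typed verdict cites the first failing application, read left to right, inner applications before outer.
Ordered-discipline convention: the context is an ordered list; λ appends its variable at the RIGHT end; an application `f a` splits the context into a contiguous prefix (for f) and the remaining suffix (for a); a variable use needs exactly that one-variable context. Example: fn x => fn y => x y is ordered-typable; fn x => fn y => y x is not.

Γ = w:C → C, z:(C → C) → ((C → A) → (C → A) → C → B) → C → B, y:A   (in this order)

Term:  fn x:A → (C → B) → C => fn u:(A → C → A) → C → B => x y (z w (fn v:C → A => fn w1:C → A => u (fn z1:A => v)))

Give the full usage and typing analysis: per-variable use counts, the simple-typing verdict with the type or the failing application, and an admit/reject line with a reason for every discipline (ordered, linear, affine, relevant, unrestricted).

variable uses: w=1, z=1, y=1, x (bound)=1, u (bound)=1, v (bound)=1, w1 (bound)=0, z1 (bound)=0
uses in reading order: x, y, z, w, u, v
typing: the term checks, with type (A → (C → B) → C) → ((A → C → A) → C → B) → C
ordered: ✗ — unused: w1, z1 — weakening required
linear: ✗ — unused: w1, z1 — weakening required
affine: ✓ — no duplicate uses among w, z, y, x, u, v, w1, z1
relevant: ✗ — unused: w1, z1 — weakening required
unrestricted: ✓ — typability at (A → (C → B) → C) → ((A → C → A) → C → B) → C is all that's needed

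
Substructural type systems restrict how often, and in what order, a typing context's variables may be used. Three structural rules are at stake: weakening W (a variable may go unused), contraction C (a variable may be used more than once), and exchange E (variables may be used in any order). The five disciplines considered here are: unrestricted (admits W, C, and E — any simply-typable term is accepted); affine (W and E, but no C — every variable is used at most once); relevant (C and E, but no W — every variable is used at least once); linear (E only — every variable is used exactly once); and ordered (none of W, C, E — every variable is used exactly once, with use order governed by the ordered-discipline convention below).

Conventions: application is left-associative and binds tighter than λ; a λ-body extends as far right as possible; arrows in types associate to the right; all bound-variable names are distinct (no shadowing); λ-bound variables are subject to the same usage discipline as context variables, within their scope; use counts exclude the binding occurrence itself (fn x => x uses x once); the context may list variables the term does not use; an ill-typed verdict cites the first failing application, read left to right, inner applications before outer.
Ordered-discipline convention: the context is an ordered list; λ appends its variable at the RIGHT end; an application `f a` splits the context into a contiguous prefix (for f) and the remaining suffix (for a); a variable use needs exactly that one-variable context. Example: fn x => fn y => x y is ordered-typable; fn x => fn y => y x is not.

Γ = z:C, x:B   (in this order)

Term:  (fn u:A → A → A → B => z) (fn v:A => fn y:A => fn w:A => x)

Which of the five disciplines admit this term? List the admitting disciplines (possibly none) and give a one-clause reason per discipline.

admitting disciplines: affine, unrestricted
counts: z=1, x=1, u (bound)=0, v (bound)=0, y (bound)=0, w (bound)=0
order of uses: z, x
typing: well-typed at C
ordered ✗ (needs weakening: u, v, y, w unused)
linear ✗ (needs weakening: u, v, y, w unused)
affine ✓ (z, x, u, v, y, w: no repeats, contraction unneeded)
relevant ✗ (needs weakening: u, v, y, w unused)
unrestricted ✓ (typability at C is all that's needed)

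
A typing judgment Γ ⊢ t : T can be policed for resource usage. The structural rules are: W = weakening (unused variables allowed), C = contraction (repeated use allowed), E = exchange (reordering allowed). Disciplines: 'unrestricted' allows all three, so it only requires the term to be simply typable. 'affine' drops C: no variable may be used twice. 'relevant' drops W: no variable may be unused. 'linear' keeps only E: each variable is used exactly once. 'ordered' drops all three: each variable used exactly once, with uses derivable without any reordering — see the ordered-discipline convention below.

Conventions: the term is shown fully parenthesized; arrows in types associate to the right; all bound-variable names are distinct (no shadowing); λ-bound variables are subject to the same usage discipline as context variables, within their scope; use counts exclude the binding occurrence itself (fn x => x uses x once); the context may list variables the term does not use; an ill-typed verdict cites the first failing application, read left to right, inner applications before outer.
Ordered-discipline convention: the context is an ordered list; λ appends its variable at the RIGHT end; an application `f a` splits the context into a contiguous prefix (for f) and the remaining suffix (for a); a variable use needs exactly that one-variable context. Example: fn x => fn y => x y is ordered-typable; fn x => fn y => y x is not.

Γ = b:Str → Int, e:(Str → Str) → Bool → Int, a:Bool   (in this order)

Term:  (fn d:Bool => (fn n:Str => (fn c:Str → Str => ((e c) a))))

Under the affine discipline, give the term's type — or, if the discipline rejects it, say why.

term : Bool → Str → (Str → Str) → Int
use counts: b ×0; e ×1; a ×1; d [bound] ×0; n [bound] ×0; c [bound] ×1
use order (left to right): e, c, a
typing: the term checks, with type Bool → Str → (Str → Str) → Int
across the five disciplines: ordered ✗, linear ✗, affine ✓, relevant ✗, unrestricted ✓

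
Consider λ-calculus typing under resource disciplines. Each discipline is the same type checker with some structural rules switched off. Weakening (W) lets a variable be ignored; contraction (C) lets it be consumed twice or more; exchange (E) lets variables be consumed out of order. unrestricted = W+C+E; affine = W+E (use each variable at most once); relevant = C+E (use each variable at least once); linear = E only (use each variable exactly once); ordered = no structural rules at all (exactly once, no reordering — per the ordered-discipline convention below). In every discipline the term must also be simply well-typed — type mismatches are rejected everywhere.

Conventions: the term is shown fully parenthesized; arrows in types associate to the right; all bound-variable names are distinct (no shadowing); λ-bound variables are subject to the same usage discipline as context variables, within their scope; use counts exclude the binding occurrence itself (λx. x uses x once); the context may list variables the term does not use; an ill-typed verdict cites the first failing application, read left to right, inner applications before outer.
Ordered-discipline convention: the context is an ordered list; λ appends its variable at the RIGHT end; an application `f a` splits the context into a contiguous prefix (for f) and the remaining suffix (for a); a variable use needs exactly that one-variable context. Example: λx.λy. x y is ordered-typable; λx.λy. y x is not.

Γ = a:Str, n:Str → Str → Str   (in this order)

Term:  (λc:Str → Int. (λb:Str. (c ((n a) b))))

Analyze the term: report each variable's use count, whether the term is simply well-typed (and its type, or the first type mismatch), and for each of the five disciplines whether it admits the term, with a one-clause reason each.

usage: a: 1; n: 1; c (bound): 1; b (bound): 1
use order (left to right): c, n, a, b
typing: well-typed — term : (Str → Int) → Str → Int
ordered ✗ (use order c, n, a, b needs exchange)
linear ✓ (single use per variable (a, n, c, b))
affine ✓ (none of a, n, c, b used more than once)
relevant ✓ (at least one use each (a, n, c, b))
unrestricted ✓ (simply typable at (Str → Int) → Str → Int; W, C, E all held)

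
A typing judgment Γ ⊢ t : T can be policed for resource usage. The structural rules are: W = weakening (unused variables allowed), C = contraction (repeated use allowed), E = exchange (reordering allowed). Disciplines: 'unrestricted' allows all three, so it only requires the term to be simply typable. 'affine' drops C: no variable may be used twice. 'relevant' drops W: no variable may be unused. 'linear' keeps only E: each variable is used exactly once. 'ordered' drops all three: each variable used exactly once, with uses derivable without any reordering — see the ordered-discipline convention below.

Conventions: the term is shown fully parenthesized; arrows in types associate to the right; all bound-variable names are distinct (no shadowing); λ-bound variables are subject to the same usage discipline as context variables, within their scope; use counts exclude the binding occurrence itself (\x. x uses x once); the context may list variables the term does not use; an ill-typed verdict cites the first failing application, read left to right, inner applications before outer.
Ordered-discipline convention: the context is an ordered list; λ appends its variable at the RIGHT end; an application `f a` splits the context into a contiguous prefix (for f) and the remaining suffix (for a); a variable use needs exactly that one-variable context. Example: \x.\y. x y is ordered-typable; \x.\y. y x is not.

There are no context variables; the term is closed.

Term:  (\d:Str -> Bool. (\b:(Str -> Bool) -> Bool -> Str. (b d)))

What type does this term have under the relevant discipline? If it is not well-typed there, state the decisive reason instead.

term : (Str -> Bool) -> ((Str -> Bool) -> Bool -> Str) -> Bool -> Str
usage: d (bound)=1; b (bound)=1
uses in reading order: b, d
typing: well-typed — term : (Str -> Bool) -> ((Str -> Bool) -> Bool -> Str) -> Bool -> Str
summary: ordered ✗, linear ✓, affine ✓, relevant ✓, unrestricted ✓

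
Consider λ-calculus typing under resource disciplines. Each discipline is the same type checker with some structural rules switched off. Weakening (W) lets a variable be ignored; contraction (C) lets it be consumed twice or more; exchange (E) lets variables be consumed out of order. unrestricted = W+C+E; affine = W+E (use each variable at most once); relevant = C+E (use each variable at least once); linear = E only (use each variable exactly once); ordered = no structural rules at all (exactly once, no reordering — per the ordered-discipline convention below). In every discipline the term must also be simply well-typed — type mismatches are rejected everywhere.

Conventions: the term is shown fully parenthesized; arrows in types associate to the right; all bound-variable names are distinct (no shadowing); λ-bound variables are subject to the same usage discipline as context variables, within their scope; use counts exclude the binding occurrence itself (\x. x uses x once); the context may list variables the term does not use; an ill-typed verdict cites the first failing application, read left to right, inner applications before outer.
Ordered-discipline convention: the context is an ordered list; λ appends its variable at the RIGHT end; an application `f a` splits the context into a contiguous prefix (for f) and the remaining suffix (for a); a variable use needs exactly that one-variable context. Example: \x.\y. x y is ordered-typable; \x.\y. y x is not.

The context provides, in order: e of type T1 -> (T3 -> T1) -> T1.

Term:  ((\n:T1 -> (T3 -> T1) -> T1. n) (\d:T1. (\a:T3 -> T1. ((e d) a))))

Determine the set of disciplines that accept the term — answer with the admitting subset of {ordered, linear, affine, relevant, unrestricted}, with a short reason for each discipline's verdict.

accepted by: ordered, linear, affine, relevant, unrestricted
variable uses: e=1, n (λ-bound)=1, d (λ-bound)=1, a (λ-bound)=1
order of uses: n, e, d, a
typing: the term checks, with type T1 -> (T3 -> T1) -> T1
ordered: ✓ — e, n, d, a: once each, no exchange needed
linear: ✓ — exactly-once usage across e, n, d, a
affine: ✓ — no duplicate uses among e, n, d, a
relevant: ✓ — e, n, d, a: all used, weakening unneeded
unrestricted: ✓ — type-checks (T1 -> (T3 -> T1) -> T1) and nothing is barred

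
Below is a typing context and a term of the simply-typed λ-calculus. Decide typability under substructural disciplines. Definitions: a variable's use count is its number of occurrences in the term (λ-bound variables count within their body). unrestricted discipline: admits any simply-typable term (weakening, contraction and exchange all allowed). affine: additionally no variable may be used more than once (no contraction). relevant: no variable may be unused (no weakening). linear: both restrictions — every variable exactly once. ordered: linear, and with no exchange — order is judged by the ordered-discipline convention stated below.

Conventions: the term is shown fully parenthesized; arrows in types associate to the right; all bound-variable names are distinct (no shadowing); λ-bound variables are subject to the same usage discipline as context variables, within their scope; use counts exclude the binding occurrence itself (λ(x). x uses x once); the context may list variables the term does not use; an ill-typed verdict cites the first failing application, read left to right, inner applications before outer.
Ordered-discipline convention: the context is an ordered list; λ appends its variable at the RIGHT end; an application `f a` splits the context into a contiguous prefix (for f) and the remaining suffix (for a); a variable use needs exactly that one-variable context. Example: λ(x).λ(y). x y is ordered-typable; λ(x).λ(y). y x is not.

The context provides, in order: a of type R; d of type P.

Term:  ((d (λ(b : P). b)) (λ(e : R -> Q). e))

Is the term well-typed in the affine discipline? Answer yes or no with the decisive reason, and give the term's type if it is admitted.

no — not simply typable
counts: a=0, d=1, b (bound)=1, e (bound)=1
order of uses: d, b, e
typing: ill-typed: non-arrow in function slot: P
all disciplines: ordered ✗; linear ✗; affine ✗; relevant ✗; unrestricted ✗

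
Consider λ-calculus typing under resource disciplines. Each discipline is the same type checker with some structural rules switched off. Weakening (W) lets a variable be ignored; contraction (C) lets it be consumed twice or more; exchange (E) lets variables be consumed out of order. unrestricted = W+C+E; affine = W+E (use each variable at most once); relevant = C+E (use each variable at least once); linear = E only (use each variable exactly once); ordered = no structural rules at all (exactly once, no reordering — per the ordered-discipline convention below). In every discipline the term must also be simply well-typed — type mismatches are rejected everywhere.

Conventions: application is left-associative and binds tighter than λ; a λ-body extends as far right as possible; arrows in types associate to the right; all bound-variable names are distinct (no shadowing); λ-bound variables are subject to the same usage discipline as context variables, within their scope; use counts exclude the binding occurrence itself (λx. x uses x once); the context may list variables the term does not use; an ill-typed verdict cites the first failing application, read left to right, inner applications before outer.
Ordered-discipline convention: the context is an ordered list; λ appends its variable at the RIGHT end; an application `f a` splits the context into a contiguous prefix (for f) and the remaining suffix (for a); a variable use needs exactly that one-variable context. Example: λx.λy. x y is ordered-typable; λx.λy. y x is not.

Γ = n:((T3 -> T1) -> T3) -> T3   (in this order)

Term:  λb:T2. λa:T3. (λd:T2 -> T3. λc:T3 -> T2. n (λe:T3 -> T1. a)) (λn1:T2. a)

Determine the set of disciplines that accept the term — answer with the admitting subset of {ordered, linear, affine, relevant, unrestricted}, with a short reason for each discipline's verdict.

admitted in: unrestricted
use counts: n: 1×, b (bound): 0×, a (bound): 2×, d (bound): 0×, c (bound): 0×, e (bound): 0×, n1 (bound): 0×
uses in reading order: n, a, a
typing: ✓ — T2 -> T3 -> (T3 -> T2) -> T3
ordered ✗ (a ×2 used more than once (contraction); needs weakening: b, d, c, e, n1 unused)
linear ✗ (a ×2 used more than once (contraction); needs weakening: b, d, c, e, n1 unused)
affine ✗ (a ×2 used more than once (contraction))
relevant ✗ (needs weakening: b, d, c, e, n1 unused)
unrestricted ✓ (typability at T2 -> T3 -> (T3 -> T2) -> T3 is all that's needed)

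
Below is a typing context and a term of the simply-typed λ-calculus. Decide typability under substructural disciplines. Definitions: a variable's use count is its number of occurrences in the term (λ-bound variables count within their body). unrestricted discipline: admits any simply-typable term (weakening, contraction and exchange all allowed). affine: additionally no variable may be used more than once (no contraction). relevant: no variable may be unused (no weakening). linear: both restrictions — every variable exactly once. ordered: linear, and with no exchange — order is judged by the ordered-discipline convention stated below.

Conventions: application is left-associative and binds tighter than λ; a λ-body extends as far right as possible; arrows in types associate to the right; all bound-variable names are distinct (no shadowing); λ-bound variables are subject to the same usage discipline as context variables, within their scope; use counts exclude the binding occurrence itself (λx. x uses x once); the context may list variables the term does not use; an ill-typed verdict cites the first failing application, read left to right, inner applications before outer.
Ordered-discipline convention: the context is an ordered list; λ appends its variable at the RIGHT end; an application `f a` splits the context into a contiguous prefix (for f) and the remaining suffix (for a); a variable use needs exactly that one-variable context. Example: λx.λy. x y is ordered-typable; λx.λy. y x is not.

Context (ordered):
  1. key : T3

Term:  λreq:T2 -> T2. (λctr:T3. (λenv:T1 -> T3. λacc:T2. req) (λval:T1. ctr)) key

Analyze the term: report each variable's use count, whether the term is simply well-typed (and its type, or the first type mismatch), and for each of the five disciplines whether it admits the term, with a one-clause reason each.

variable uses: key: 1×; req (λ-bound): 1×; ctr (λ-bound): 1×; env (λ-bound): 0×; acc (λ-bound): 0×; val (λ-bound): 0×
left-to-right use order: req, ctr, key
typing: the term checks, with type (T2 -> T2) -> T2 -> T2 -> T2
ordered: ✗, unused: env, acc, val — weakening required
linear: ✗, unused: env, acc, val — weakening required
affine: ✓, at most one use each (key, req, ctr, env, acc, val)
relevant: ✗, unused: env, acc, val — weakening required
unrestricted: ✓, simply typable at (T2 -> T2) -> T2 -> T2 -> T2; W, C, E all held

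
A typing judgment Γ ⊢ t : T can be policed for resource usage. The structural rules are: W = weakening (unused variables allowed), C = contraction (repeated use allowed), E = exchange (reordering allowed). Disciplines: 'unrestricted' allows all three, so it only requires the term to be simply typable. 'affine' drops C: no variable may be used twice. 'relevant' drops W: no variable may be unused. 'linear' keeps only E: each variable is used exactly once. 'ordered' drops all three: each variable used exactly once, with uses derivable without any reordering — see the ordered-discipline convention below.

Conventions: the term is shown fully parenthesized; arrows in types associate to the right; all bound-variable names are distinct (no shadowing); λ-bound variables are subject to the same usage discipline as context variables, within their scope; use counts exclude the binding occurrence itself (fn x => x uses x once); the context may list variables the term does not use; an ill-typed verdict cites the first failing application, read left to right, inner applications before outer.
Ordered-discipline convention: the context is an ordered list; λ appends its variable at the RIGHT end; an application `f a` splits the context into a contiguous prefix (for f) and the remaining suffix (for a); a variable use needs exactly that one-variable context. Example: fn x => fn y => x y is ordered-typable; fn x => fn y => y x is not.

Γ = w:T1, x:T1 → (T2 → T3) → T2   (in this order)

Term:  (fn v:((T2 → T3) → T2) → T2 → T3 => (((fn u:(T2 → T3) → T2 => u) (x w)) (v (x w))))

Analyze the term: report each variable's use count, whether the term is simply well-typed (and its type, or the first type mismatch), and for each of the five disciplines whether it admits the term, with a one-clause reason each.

usage: w ×2, x ×2, v [bound] ×1, u [bound] ×1
use order (left to right): u, x, w, v, x, w
typing: well-typed at (((T2 → T3) → T2) → T2 → T3) → T2
ordered: ✗ — uses contraction: w ×2, x ×2
linear: ✗ — uses contraction: w ×2, x ×2
affine: ✗ — uses contraction: w ×2, x ×2
relevant: ✓ — w, x, v, u: all used, weakening unneeded
unrestricted: ✓ — type-checks ((((T2 → T3) → T2) → T2 → T3) → T2) and nothing is barred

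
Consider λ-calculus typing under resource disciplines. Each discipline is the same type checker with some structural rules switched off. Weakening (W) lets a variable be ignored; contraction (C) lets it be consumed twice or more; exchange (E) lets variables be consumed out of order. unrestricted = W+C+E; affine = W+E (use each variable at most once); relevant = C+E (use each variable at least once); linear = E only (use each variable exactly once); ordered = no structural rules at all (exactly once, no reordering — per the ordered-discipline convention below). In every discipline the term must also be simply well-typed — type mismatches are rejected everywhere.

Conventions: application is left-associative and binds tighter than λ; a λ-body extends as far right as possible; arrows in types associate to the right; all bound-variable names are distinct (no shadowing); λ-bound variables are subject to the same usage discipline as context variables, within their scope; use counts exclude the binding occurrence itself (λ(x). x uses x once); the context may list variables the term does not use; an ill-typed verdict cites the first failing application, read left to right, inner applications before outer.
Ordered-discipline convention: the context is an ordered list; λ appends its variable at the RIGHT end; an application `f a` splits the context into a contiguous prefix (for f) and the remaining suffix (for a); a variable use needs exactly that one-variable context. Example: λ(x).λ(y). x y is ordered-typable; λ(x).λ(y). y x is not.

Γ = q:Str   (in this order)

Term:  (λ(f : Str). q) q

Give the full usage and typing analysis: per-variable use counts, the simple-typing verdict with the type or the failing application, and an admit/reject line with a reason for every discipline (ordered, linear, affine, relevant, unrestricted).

usage: q ×2, f (λ-bound) ×0
order of uses: q, q
typing: well-typed at Str
ordered ✗ (needs contraction — q ×2; f never used (weakening))
linear ✗ (needs contraction — q ×2; f never used (weakening))
affine ✗ (needs contraction — q ×2)
relevant ✗ (f never used (weakening))
unrestricted ✓ (typability at Str is all that's needed)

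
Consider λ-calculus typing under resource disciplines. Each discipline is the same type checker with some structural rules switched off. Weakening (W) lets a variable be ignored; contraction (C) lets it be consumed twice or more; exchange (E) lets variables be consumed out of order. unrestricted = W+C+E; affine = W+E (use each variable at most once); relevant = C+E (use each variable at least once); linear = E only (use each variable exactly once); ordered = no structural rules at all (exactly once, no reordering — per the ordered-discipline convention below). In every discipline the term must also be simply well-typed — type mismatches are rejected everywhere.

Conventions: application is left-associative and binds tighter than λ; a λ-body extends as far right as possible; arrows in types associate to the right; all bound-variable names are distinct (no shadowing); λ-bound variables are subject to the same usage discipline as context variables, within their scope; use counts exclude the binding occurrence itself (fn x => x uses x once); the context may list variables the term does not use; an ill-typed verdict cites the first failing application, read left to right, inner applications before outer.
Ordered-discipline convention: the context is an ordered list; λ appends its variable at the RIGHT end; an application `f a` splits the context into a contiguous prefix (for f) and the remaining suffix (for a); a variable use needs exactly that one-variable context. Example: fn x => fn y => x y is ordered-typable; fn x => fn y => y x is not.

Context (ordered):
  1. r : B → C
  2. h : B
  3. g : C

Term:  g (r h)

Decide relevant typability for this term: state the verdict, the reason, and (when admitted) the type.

no — the type mismatch rejects it
counts: r: 1×, h: 1×, g: 1×
uses in reading order: g, r, h
typing: ill-typed: applying a non-function (C)
summary: ordered ✗, linear ✗, affine ✗, relevant ✗, unrestricted ✗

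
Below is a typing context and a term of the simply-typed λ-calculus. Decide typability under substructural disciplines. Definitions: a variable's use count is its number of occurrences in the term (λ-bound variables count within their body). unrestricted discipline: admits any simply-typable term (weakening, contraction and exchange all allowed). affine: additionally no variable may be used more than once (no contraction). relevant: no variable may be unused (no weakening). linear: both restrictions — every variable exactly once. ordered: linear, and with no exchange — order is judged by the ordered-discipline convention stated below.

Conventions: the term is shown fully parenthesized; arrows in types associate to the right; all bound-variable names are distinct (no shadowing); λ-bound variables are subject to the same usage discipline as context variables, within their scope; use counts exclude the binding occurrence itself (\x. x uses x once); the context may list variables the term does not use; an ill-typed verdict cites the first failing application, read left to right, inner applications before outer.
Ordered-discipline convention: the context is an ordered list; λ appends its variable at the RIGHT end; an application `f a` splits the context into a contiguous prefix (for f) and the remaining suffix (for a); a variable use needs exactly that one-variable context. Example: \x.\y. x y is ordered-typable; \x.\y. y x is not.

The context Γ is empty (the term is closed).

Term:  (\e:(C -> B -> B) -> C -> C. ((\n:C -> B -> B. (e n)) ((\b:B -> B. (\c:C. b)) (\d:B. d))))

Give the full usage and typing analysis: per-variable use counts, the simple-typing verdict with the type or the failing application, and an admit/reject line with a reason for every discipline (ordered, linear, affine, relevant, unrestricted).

usage: e (bound) ×1; n (bound) ×1; b (bound) ×1; c (bound) ×0; d (bound) ×1
use order (left to right): e, n, b, d
typing: well-typed at ((C -> B -> B) -> C -> C) -> C -> C
ordered: ✗, unused: c — weakening required
linear: ✗, unused: c — weakening required
affine: ✓, none of e, n, b, c, d used more than once
relevant: ✗, unused: c — weakening required
unrestricted: ✓, typability at ((C -> B -> B) -> C -> C) -> C -> C is all that's needed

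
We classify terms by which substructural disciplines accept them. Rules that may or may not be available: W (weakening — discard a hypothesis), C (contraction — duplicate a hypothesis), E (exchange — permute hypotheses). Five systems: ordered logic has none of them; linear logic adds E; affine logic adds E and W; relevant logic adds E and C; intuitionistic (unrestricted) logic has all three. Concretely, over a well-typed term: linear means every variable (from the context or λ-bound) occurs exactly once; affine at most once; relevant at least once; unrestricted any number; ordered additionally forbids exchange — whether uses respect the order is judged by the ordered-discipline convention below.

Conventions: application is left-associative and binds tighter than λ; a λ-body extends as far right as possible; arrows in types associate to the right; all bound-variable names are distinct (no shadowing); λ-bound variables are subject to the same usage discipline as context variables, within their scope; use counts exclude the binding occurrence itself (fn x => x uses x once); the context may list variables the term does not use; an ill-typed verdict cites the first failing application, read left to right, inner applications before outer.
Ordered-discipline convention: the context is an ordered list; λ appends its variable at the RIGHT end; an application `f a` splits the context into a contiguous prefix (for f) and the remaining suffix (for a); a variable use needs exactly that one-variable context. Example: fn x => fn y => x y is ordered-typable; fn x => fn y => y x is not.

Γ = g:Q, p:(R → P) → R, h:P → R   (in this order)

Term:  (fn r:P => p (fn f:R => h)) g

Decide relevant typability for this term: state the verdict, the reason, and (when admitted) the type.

no — the type mismatch rejects it
use counts: g: 1×; p: 1×; h: 1×; r (λ-bound): 0×; f (λ-bound): 0×
left-to-right use order: p, h, g
typing: ill-typed: an application expects R → P but receives R → P → R
summary: ordered ✗ | linear ✗ | affine ✗ | relevant ✗ | unrestricted ✗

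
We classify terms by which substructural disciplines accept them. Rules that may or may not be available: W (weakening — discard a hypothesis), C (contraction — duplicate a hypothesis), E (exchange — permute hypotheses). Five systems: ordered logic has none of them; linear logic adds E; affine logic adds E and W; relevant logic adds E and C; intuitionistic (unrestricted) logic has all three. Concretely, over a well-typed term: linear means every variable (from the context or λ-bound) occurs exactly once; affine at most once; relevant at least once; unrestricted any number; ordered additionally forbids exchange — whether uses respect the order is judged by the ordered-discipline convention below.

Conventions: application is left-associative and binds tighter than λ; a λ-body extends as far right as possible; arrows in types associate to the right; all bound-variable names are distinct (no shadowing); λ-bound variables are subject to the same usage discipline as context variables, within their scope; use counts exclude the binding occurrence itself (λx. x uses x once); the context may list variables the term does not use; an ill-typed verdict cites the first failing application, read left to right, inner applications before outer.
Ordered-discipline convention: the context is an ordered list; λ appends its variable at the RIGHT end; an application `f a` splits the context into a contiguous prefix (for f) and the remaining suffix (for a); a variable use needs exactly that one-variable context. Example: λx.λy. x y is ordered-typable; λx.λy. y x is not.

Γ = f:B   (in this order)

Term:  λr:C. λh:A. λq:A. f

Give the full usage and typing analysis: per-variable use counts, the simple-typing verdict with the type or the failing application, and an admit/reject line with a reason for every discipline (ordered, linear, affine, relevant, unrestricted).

usage: f: 1, r [bound]: 0, h [bound]: 0, q [bound]: 0
uses in reading order: f
typing: well-typed at C → A → A → B
ordered: ✗ — r, h, q never used (weakening)
linear: ✗ — r, h, q never used (weakening)
affine: ✓ — at most one use each (f, r, h, q)
relevant: ✗ — r, h, q never used (weakening)
unrestricted: ✓ — typability at C → A → A → B is all that's needed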